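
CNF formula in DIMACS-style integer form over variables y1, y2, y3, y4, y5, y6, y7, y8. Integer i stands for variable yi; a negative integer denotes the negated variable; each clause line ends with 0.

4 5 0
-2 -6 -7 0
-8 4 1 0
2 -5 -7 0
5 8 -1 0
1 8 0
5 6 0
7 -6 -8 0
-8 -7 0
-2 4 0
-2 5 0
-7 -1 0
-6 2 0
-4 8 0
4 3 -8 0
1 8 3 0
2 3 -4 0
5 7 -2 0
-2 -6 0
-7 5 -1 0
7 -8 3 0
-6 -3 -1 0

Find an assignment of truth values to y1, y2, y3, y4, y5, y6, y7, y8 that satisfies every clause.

y1 = T, y2 = F, y3 = F, y4 = F, y5 = T, y6 = F, y7 = F, y8 = F

Branch on y1: take y1 = True.
  then y7 is forced to False.
Branch on y2: take y2 = False.
  then y6 is forced to False.
  then y5 is forced to True.
Branch on y3: take y3 = False.
  then y4 is forced to False.
  then y8 is forced to False.
Check each clause:
  1. {y4, y5} — y5 is true.
  2. {¬y6, ¬y7, ¬y2} — ¬y7 is true.
  3. {¬y8, y4, y1} — ¬y8 is true.
  4. {y2, ¬y7, ¬y5} — ¬y7 is true.
  5. {y8, ¬y1, y5} — y5 is true.
  6. {y8, y1} — y1 is true.
  7. {y5, y6} — y5 is true.
  8. {¬y8, ¬y6, y7} — ¬y8 is true.
  9. {¬y7, ¬y8} — ¬y8 is true.
  10. {¬y2, y4} — ¬y2 is true.
  11. {¬y2, y5} — y5 is true.
  12. {¬y7, ¬y1} — ¬y7 is true.
  13. {y2, ¬y6} — ¬y6 is true.
  14. {y8, ¬y4} — ¬y4 is true.
  15. {y4, y3, ¬y8} — ¬y8 is true.
  16. {y3, y8, y1} — y1 is true.
  17. {y3, ¬y4, y2} — ¬y4 is true.
  18. {y5, ¬y2, y7} — y5 is true.
  19. {¬y6, ¬y2} — ¬y6 is true.
  20. {¬y1, ¬y7, y5} — ¬y7 is true.
  21. {y7, ¬y8, y3} — ¬y8 is true.
  22. {¬y3, ¬y6, ¬y1} — ¬y6 is true.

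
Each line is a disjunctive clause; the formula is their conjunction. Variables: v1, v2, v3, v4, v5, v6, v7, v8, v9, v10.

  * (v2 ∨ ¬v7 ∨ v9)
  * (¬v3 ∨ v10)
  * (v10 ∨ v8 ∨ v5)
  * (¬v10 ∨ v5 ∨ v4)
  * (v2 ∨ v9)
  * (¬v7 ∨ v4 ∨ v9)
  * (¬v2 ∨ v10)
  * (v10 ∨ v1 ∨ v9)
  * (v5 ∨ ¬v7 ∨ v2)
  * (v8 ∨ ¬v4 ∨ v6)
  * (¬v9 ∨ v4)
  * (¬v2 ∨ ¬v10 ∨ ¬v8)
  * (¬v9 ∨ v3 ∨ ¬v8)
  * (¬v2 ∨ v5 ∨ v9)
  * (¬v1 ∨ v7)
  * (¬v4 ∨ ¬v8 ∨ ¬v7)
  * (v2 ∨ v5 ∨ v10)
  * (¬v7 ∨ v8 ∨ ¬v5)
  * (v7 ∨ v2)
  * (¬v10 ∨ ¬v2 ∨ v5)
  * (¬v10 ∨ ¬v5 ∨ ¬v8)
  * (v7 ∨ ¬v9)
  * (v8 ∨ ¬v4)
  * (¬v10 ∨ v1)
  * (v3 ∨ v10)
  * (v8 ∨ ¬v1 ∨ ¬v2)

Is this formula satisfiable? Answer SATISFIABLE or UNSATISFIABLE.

v10 = True:
  v8 = True:
    propagation gives v2=False, v9=True, v5=True; an empty clause results — contradiction.
  v8 = False:
    propagation gives v5=False, v4=True; an empty clause results — contradiction.
v10 = False:
  propagation gives v3=False; an empty clause results — contradiction.
Every branch closes, so no satisfying assignment exists.

UNSATISFIABLE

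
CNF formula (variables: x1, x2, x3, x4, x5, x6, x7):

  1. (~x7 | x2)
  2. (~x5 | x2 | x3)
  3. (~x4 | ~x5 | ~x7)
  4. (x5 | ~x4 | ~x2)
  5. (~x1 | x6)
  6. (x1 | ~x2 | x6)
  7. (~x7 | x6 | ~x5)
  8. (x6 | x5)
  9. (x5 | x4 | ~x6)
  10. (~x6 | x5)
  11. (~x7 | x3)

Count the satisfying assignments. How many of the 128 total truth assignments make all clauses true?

Split on x5, then x6.
  x5=1, x6=1: x1 free; 7 ways for (x2,x3,x4,x7) × 2^1 = 14.
  x5=1, x6=0: remaining (x1,x2,x3,x4,x7) ∈ {(0,0,1,0,0); (0,0,1,1,0)} — 2.
  x5=0, x6=1: a clause becomes empty — 0.
  x5=0, x6=0: a clause becomes empty — 0.
Total: 14 + 2 + 0 + 0 = 16.

16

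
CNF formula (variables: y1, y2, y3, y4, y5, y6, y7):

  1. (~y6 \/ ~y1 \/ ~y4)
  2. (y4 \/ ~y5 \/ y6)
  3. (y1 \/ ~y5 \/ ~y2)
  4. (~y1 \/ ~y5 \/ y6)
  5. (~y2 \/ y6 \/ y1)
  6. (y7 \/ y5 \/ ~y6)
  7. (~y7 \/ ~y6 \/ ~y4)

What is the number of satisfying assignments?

Case analysis on y6 and y1:
  y6=1, y1=1: y2, y3 free; 3 ways for (y4,y5,y7) × 2^2 = 12.
  y6=1, y1=0: y3 free; 5 ways for (y2,y4,y5,y7) × 2^1 = 10.
  y6=0, y1=1: forces y5=0; y2, y3, y4, y7 free → 2^4 = 16.
  y6=0, y1=0: y3, y7 free; 3 ways for (y2,y4,y5) × 2^2 = 12.
Total: 12 + 10 + 16 + 12 = 50.

50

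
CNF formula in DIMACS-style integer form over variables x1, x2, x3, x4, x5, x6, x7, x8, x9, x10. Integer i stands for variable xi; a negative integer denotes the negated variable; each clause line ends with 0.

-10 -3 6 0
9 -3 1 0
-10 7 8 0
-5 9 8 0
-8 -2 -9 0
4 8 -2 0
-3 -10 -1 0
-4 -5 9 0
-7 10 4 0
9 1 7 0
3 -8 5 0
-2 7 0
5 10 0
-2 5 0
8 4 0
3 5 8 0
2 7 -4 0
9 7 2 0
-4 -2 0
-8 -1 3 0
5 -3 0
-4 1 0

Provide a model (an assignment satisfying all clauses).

Branch on x1: take x1 = True.
Set x2 = False and propagate.
For the remaining variables, x3 = False, x4 = True, x5 = True, x6 = False, x7 = True, x8 = False, x9 = True, x10 = True works.
Every clause has at least one true literal under this assignment.

x1=True, x2=False, x3=False, x4=True, x5=True, x6=False, x7=True, x8=False, x9=True, x10=True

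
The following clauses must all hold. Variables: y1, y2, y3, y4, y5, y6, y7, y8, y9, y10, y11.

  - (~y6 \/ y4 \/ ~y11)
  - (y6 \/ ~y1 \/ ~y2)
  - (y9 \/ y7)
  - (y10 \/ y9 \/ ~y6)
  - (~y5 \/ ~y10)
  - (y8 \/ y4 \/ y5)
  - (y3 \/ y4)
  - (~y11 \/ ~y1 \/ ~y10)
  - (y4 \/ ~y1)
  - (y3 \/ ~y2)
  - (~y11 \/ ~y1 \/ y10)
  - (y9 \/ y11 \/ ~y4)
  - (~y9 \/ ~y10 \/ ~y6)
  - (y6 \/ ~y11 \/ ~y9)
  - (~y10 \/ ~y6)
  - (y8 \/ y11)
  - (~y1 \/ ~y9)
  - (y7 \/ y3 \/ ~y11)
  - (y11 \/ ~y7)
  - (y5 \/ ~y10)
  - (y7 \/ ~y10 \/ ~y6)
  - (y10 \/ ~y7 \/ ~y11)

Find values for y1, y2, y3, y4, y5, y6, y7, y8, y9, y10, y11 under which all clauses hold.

y1 occurs only negated in the remaining clauses — set y1 = False.
y3 occurs only positively in the remaining clauses — set y3 = True.
Try y4 = True.
Try y5 = True.
  then y10 is forced to False.
Set y6 = True and propagate.
  then y9 is forced to True.
For the remaining variables, y2 = True, y7 = False, y8 = True, y11 = True works.

y1 = False, y2 = True, y3 = True, y4 = True, y5 = True, y6 = True, y7 = False, y8 = True, y9 = True, y10 = False, y11 = True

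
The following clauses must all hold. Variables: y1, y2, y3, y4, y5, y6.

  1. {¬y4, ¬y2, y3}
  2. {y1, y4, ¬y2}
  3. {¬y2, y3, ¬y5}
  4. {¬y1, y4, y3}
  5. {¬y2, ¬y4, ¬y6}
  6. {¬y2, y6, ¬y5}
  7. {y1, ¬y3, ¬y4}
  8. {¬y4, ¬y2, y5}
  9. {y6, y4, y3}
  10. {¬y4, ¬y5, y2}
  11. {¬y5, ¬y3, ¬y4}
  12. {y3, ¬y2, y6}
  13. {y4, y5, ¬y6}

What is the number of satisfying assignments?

Case analysis on y4 and y2:
  y4=T, y2=T: a clause becomes empty — 0.
  y4=T, y2=F: y6 free; 3 ways for (y1,y3,y5) × 2^1 = 6.
  y4=F, y2=T: remaining (y1,y3,y5,y6) ∈ {(T,T,F,F); (T,T,T,T)} — 2.
  y4=F, y2=F: 7 of the 16 assignments to (y1,y3,y5,y6) work.
Total: 0 + 6 + 2 + 7 = 15.

15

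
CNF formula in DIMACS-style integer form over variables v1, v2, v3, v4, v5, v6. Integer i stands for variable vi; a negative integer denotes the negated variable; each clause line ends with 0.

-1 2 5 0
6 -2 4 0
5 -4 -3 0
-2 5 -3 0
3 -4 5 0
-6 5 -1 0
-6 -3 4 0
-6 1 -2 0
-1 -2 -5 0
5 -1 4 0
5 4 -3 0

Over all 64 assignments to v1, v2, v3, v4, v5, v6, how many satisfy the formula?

18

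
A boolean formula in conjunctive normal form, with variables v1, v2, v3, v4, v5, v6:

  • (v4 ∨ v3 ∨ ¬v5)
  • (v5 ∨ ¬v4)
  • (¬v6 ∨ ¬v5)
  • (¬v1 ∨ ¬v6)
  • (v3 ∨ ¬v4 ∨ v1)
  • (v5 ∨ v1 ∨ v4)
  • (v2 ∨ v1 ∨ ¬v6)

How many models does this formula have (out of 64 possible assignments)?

14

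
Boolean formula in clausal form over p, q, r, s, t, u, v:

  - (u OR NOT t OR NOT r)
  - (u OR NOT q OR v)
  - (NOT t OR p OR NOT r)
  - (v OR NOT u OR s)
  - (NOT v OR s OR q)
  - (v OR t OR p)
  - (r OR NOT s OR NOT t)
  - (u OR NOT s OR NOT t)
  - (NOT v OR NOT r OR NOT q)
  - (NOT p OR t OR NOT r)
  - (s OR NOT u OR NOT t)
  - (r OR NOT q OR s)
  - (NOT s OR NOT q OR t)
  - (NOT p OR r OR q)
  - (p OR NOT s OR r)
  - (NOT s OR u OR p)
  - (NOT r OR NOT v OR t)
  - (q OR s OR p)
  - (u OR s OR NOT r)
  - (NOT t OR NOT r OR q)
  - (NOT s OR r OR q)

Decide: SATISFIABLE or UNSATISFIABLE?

SATISFIABLE

Try p = True.
Branch on q: take q = True.
For the remaining variables, r = True, s = True, t = True, u = True, v = False works.
So p=True, q=True, r=True, s=True, t=True, u=True, v=False is a satisfying assignment.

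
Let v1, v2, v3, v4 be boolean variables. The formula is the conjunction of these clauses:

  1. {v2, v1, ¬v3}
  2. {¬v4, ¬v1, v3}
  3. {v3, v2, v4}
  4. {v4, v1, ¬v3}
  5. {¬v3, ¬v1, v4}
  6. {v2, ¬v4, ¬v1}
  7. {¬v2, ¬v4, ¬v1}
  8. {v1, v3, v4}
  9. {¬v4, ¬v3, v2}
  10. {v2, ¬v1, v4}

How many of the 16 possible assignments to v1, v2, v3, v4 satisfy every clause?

Satisfying assignments:
  v1=0 v2=0 v3=0 v4=1
  v1=0 v2=1 v3=0 v4=1
  v1=0 v2=1 v3=1 v4=1
  v1=1 v2=1 v3=0 v4=0
That's 4 in total.

4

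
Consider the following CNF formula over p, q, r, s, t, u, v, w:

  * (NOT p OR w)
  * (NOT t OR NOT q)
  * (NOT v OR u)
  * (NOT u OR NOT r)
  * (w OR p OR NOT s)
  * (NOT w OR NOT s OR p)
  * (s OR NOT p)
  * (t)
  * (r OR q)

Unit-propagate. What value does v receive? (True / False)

(t) stands alone — t = True.
(NOT t OR NOT q) with t = True leaves only NOT q, so q = False.
(r OR q) with q = False leaves only r, so r = True.
From (NOT r OR NOT u) and r = True: u = False.
From (NOT v OR u) and u = False: v = False.

False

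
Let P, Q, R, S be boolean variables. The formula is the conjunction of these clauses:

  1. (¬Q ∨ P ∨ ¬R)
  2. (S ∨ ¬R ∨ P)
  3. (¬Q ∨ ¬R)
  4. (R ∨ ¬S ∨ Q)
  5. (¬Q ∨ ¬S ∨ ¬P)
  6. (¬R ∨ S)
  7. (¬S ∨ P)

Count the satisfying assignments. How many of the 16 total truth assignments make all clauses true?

Satisfying assignments:
  P=0 Q=0 R=0 S=0
  P=0 Q=1 R=0 S=0
  P=1 Q=0 R=0 S=0
  P=1 Q=0 R=1 S=1
  P=1 Q=1 R=0 S=0
Count: 5.

5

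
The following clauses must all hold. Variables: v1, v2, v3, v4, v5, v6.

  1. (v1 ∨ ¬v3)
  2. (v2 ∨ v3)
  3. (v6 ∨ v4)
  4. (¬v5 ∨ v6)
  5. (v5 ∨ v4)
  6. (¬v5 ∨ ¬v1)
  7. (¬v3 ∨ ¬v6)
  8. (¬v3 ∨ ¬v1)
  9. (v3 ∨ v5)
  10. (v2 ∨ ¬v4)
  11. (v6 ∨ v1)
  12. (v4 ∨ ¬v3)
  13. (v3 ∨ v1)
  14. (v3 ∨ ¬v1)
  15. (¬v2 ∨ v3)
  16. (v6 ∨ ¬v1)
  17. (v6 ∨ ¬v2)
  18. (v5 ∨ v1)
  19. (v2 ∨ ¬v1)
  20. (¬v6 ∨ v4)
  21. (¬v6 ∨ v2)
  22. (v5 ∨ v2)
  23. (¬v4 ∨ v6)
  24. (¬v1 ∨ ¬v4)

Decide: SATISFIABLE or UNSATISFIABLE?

UNSATISFIABLE

v1 = True:
  propagation gives v5=False, v4=True; an empty clause results — contradiction.
v1 = False:
  propagation gives v3=False; an empty clause results — contradiction.
Every branch closes, so no satisfying assignment exists.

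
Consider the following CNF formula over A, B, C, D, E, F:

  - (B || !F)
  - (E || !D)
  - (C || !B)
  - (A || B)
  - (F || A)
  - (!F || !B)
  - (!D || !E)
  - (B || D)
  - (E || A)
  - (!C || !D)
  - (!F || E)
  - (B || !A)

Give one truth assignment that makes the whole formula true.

A = T, B = T, C = T, D = F, E = F, F = F

Branch on A: take A = True.
  then B is forced to True.
  then C is forced to True.
  then F is forced to False.
  then D is forced to False.
E is now unconstrained; take E = False.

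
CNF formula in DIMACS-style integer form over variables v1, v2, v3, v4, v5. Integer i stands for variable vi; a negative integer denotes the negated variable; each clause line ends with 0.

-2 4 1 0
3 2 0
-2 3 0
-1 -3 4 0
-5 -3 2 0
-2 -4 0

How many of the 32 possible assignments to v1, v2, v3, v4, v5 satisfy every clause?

3

The models are:
  v1=F v2=F v3=T v4=F v5=F
  v1=F v2=F v3=T v4=T v5=F
  v1=T v2=F v3=T v4=T v5=F
That's 3 in total.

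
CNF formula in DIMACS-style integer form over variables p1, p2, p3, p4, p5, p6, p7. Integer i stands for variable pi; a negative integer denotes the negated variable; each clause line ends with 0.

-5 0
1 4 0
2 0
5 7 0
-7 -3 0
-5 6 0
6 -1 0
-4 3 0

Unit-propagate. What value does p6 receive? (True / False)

(NOT p5) is a unit clause: p5 = False.
(p2) is a unit clause: p2 = True.
In (p5 OR p7), p5 is now false; p7 must hold, so p7 = True.
From (NOT p3 OR NOT p7) and p7 = True: p3 = False.
(p3 OR NOT p4) with p3 = False leaves only NOT p4, so p4 = False.
From (p4 OR p1) and p4 = False: p1 = True.
(p6 OR NOT p1) with p1 = True leaves only p6, so p6 = True.

True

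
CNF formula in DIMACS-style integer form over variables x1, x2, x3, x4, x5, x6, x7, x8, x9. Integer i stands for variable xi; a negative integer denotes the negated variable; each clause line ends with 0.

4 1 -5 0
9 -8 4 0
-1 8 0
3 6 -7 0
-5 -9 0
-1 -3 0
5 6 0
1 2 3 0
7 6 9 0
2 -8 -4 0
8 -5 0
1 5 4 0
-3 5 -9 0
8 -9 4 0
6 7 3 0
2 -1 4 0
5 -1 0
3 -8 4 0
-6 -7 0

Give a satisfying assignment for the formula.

x1=False, x2=True, x3=True, x4=True, x5=False, x6=True, x7=False, x8=True, x9=False

x2 occurs only positively in the remaining clauses — set x2 = True.
Branch on x1: take x1 = False.
Set x3 = True and propagate.
For the remaining variables, x4 = True, x5 = False, x6 = True, x7 = False, x8 = True, x9 = False works.
Check each clause:
  1. {¬x5, x1, x4} — ¬x5 is true.
  2. {x9, x4, ¬x8} — x4 is true.
  3. {x8, ¬x1} — x8 is true.
  4. {x3, ¬x7, x6} — ¬x7 is true.
  5. {¬x5, ¬x9} — ¬x5 is true.
  6. {¬x3, ¬x1} — ¬x1 is true.
  7. {x5, x6} — x6 is true.
  8. {x3, x1, x2} — x2 is true.
  9. {x9, x7, x6} — x6 is true.
  10. {¬x4, x2, ¬x8} — x2 is true.
  11. {x8, ¬x5} — x8 is true.
  12. {x4, x5, x1} — x4 is true.
  13. {¬x3, x5, ¬x9} — ¬x9 is true.
  14. {¬x9, x4, x8} — x8 is true.
  15. {x3, x7, x6} — x3 is true.
  16. {x2, x4, ¬x1} — x2 is true.
  17. {¬x1, x5} — ¬x1 is true.
  18. {x3, x4, ¬x8} — x3 is true.
  19. {¬x6, ¬x7} — ¬x7 is true.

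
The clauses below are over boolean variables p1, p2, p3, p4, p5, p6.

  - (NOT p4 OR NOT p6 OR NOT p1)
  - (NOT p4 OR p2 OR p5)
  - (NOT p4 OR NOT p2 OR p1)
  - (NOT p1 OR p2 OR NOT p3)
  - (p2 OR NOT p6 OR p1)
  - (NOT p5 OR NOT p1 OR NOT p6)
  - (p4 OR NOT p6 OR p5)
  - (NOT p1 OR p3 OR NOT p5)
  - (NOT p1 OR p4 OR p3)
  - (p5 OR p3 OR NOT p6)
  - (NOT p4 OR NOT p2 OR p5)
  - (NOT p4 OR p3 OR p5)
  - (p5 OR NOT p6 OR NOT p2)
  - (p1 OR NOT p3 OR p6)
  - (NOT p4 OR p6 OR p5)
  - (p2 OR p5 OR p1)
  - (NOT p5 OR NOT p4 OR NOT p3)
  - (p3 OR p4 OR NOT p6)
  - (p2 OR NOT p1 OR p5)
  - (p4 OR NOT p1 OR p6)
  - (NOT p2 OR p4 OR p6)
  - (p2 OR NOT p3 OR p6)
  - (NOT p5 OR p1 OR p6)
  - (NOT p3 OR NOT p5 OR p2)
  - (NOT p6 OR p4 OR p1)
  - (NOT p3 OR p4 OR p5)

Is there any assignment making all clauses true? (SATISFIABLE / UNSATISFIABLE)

UNSATISFIABLE

p5 = True:
  p1 = True:
    propagation gives p6=False, p3=True, p2=True, p4=False; an empty clause results — contradiction.
  p1 = False:
    propagation gives p6=True, p2=True, p4=False; an empty clause results — contradiction.
p5 = False:
  p4 = True:
    propagation gives p2=True; an empty clause results — contradiction.
  p4 = False:
    propagation gives p6=False, p1=False, p3=False, p2=True; an empty clause results — contradiction.
Every branch closes, so no satisfying assignment exists.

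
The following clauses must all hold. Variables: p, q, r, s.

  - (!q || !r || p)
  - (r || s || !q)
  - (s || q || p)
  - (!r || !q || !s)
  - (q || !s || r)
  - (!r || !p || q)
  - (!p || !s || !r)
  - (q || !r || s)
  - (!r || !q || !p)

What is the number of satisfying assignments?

4

The models are:
  p=0 q=0 r=1 s=1
  p=0 q=1 r=0 s=1
  p=1 q=0 r=0 s=0
  p=1 q=1 r=0 s=1
That's 4 in total.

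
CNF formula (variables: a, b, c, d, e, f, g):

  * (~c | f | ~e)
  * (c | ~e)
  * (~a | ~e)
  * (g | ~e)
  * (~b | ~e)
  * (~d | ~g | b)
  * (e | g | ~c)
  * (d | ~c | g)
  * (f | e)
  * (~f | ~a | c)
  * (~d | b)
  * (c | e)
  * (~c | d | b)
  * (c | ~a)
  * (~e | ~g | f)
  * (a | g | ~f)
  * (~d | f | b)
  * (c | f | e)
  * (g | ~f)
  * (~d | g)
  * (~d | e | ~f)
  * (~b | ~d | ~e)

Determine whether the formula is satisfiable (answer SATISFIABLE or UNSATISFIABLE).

SATISFIABLE

Try a = False.
Try b = True.
  then e is forced to False.
  then f is forced to True.
  then c is forced to True.
  then g is forced to True.
  then d is forced to False.
So a = False  b = True  c = True  d = False  e = False  f = True  g = True is a satisfying assignment.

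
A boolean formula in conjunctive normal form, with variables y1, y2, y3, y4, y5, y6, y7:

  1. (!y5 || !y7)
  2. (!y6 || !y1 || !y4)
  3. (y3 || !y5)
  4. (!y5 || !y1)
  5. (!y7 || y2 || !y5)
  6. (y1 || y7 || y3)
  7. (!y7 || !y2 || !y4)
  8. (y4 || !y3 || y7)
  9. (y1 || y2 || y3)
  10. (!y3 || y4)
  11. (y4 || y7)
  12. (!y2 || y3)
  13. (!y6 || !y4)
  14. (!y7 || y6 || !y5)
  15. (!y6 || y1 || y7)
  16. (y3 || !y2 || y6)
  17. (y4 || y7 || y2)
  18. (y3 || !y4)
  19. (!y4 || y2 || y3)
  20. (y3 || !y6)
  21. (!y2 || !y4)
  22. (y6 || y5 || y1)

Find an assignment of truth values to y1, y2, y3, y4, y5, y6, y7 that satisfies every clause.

y1=T  y2=F  y3=F  y4=F  y5=F  y6=F  y7=T

Set y1 = True and propagate.
  then y5 is forced to False.
Try y2 = False.
Try y3 = False.
  then y4 is forced to False.
  then y7 is forced to True.
  then y6 is forced to False.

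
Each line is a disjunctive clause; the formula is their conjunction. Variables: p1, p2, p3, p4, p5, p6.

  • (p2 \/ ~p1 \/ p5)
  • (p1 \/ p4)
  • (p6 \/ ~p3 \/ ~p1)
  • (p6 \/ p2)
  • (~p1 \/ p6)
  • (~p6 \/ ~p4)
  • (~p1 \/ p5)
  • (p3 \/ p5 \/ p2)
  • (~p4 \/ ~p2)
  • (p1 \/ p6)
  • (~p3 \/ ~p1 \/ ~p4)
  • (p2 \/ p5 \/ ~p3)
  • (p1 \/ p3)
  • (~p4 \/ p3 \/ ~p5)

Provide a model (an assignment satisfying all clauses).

Try p1 = True.
  then p6 is forced to True.
  then p4 is forced to False.
  then p5 is forced to True.
p2, p3 are now unconstrained; take p2 = False, p3 = True.
Every clause has at least one true literal under this assignment.
Check each clause:
  1. (~p1 \/ p5 \/ p2) — p5 is true.
  2. (p4 \/ p1) — p1 is true.
  3. (~p1 \/ ~p3 \/ p6) — p6 is true.
  4. (p2 \/ p6) — p6 is true.
  5. (p6 \/ ~p1) — p6 is true.
  6. (~p4 \/ ~p6) — ~p4 is true.
  7. (p5 \/ ~p1) — p5 is true.
  8. (p3 \/ p2 \/ p5) — p3 is true.
  9. (~p4 \/ ~p2) — ~p4 is true.
  10. (p1 \/ p6) — p1 is true.
  11. (~p3 \/ ~p1 \/ ~p4) — ~p4 is true.
  12. (p5 \/ p2 \/ ~p3) — p5 is true.
  13. (p3 \/ p1) — p1 is true.
  14. (~p5 \/ ~p4 \/ p3) — p3 is true.

p1=True  p2=False  p3=True  p4=False  p5=True  p6=True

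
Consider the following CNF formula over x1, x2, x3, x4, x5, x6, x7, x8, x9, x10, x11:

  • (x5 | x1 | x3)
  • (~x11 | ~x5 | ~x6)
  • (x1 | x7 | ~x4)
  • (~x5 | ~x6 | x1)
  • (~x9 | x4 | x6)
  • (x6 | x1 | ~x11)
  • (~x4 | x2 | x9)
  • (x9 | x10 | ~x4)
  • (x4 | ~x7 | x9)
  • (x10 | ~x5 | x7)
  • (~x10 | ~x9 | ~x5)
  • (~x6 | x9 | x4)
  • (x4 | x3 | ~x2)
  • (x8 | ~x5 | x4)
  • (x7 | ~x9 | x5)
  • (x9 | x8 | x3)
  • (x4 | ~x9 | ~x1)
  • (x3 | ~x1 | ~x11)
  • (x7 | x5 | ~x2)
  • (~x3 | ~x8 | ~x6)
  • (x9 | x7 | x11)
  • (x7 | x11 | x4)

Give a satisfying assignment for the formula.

Try x1 = True.
Try x2 = False.
Branch on x3: take x3 = False.
  then x11 is forced to False.
For the remaining variables, x4 = True, x5 = False, x6 = False, x7 = True, x8 = False, x9 = True, x10 = False works.
Every clause has at least one true literal under this assignment.

x1=1, x2=0, x3=0, x4=1, x5=0, x6=0, x7=1, x8=0, x9=1, x10=0, x11=0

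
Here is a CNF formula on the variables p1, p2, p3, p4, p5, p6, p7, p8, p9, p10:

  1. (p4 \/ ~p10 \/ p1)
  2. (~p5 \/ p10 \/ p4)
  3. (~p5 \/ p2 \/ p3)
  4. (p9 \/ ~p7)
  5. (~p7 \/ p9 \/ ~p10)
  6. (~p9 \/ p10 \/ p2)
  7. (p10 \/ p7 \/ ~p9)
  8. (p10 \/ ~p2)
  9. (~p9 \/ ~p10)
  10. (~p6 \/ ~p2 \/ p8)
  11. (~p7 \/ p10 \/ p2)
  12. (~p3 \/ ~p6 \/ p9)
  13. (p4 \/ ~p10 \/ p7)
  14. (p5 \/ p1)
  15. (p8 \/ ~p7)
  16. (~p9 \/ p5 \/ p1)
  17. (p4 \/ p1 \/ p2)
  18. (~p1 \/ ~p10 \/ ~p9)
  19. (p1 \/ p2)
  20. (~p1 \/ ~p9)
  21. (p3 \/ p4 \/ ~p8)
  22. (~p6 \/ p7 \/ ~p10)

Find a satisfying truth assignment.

p1=T  p2=F  p3=F  p4=T  p5=F  p6=T  p7=F  p8=F  p9=F  p10=F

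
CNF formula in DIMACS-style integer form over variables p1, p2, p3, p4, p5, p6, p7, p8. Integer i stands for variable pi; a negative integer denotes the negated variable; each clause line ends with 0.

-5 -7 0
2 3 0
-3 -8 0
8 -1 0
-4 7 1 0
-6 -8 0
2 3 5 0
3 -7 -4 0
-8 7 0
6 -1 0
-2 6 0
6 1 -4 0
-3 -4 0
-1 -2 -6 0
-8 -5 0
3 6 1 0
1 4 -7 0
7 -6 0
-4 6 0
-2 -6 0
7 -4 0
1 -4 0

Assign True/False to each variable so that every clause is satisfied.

p1=0, p2=0, p3=1, p4=0, p5=1, p6=0, p7=0, p8=0

Try p1 = False.
  then p4 is forced to False.
  then p7 is forced to False.
  then p8 is forced to False.
  then p6 is forced to False.
  then p2 is forced to False.
  then p3 is forced to True.
p5 is now unconstrained; take p5 = True.
Check each clause:
  1. {¬p7, ¬p5} — ¬p7 is true.
  2. {p3, p2} — p3 is true.
  3. {¬p3, ¬p8} — ¬p8 is true.
  4. {¬p1, p8} — ¬p1 is true.
  5. {p1, ¬p4, p7} — ¬p4 is true.
  6. {¬p8, ¬p6} — ¬p8 is true.
  7. {p2, p3, p5} — p3 is true.
  8. {¬p7, ¬p4, p3} — ¬p7 is true.
  9. {p7, ¬p8} — ¬p8 is true.
  10. {¬p1, p6} — ¬p1 is true.
  11. {p6, ¬p2} — ¬p2 is true.
  12. {¬p4, p6, p1} — ¬p4 is true.
  13. {¬p4, ¬p3} — ¬p4 is true.
  14. {¬p2, ¬p1, ¬p6} — ¬p6 is true.
  15. {¬p5, ¬p8} — ¬p8 is true.
  16. {p3, p1, p6} — p3 is true.
  17. {¬p7, p1, p4} — ¬p7 is true.
  18. {p7, ¬p6} — ¬p6 is true.
  19. {p6, ¬p4} — ¬p4 is true.
  20. {¬p6, ¬p2} — ¬p6 is true.
  21. {¬p4, p7} — ¬p4 is true.
  22. {¬p4, p1} — ¬p4 is true.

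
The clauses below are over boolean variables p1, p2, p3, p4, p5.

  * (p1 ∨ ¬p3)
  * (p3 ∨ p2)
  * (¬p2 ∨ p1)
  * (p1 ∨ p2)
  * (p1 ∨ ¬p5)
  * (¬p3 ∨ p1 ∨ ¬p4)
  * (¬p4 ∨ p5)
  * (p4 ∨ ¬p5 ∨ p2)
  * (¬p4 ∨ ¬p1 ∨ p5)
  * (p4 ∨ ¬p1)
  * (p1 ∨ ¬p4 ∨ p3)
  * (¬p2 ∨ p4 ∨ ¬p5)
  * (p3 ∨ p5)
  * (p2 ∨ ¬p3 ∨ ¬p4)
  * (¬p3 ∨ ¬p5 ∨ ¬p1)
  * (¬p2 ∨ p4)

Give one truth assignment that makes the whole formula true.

p1=True, p2=True, p3=False, p4=True, p5=True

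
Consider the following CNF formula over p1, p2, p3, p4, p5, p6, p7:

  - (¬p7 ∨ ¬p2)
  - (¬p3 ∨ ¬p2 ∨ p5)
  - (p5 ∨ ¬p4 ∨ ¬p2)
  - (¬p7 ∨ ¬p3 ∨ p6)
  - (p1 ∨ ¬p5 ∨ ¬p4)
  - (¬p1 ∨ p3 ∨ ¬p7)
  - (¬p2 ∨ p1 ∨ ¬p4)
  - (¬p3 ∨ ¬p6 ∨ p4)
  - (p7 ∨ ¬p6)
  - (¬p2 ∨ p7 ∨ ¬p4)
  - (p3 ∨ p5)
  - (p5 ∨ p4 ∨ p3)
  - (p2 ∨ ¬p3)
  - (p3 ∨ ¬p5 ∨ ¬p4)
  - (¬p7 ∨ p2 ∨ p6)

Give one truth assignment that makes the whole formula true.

p1=True, p2=True, p3=True, p4=False, p5=True, p6=False, p7=False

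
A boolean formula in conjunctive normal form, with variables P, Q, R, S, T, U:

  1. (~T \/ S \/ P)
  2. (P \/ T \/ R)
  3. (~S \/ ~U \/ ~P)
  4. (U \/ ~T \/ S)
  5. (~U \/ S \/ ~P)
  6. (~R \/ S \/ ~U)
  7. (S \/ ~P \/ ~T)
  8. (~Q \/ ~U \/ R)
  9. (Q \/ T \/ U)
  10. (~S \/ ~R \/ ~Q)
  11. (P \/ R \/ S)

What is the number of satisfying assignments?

Split on S, then P.
  S=T, P=T: remaining (Q,R,T,U) ∈ {(F,F,T,F); (F,T,T,F); (T,F,F,F); (T,F,T,F)} — 4.
  S=T, P=F: 6 of the 16 assignments to (Q,R,T,U) work.
  S=F, P=T: remaining (Q,R,T,U) ∈ {(T,F,F,F); (T,T,F,F)} — 2.
  S=F, P=F: remaining (Q,R,T,U) ∈ {(T,T,F,F)} — 1.
Total: 4 + 6 + 2 + 1 = 13.

13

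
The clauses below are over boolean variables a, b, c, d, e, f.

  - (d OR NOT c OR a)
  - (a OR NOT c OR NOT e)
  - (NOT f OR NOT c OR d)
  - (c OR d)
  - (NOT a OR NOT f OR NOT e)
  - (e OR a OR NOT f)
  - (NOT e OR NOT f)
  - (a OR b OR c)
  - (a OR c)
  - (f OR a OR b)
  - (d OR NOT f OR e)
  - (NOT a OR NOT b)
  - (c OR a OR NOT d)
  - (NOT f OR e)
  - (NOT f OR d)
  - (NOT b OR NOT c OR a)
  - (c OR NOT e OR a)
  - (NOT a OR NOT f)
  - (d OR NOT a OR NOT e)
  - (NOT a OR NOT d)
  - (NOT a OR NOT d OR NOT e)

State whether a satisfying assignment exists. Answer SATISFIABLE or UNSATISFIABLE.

SATISFIABLE

Try a = True.
  then b is forced to False.
  then f is forced to False.
  then d is forced to False.
  then c is forced to True.
  then e is forced to False.
So a = 1, b = 0, c = 1, d = 0, e = 0, f = 0 is a satisfying assignment.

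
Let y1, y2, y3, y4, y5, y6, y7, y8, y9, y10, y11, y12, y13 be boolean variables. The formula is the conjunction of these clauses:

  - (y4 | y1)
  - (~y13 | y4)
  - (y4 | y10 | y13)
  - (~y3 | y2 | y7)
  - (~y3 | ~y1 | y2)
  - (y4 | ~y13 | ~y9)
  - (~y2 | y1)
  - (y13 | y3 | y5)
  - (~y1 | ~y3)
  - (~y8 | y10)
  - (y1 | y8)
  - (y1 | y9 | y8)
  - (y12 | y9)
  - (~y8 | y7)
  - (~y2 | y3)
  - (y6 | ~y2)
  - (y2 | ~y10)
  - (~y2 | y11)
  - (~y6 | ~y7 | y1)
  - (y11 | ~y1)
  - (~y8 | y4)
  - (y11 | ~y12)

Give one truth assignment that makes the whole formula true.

y1=True  y2=False  y3=False  y4=True  y5=True  y6=True  y7=False  y8=False  y9=False  y10=False  y11=True  y12=True  y13=False

Check each clause:
  1. (y1 | y4) — y1 is true.
  2. (~y13 | y4) — ~y13 is true.
  3. (y4 | y10 | y13) — y4 is true.
  4. (~y3 | y2 | y7) — ~y3 is true.
  5. (~y1 | y2 | ~y3) — ~y3 is true.
  6. (~y9 | y4 | ~y13) — ~y13 is true.
  7. (y1 | ~y2) — y1 is true.
  8. (y5 | y13 | y3) — y5 is true.
  9. (~y1 | ~y3) — ~y3 is true.
  10. (~y8 | y10) — ~y8 is true.
  11. (y1 | y8) — y1 is true.
  12. (y8 | y1 | y9) — y1 is true.
  13. (y9 | y12) — y12 is true.
  14. (~y8 | y7) — ~y8 is true.
  15. (~y2 | y3) — ~y2 is true.
  16. (y6 | ~y2) — y6 is true.
  17. (~y10 | y2) — ~y10 is true.
  18. (y11 | ~y2) — y11 is true.
  19. (y1 | ~y6 | ~y7) — y1 is true.
  20. (~y1 | y11) — y11 is true.
  21. (~y8 | y4) — ~y8 is true.
  22. (y11 | ~y12) — y11 is true.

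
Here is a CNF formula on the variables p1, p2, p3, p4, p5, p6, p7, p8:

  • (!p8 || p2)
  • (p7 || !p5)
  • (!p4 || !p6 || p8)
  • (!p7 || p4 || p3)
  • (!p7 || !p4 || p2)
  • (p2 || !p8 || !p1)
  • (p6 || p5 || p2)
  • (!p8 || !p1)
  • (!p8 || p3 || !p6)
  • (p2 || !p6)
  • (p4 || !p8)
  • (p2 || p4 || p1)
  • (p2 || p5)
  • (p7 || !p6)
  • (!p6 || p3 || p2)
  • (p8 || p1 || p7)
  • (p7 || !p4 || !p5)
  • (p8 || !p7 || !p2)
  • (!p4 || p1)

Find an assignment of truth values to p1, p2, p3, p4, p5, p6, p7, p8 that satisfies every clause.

p1=T, p2=T, p3=F, p4=T, p5=F, p6=F, p7=F, p8=F

Branch on p1: take p1 = True.
  then p8 is forced to False.
Try p2 = True.
  then p7 is forced to False.
  then p5 is forced to False.
  then p6 is forced to False.
p3, p4 are now unconstrained; take p3 = False, p4 = True.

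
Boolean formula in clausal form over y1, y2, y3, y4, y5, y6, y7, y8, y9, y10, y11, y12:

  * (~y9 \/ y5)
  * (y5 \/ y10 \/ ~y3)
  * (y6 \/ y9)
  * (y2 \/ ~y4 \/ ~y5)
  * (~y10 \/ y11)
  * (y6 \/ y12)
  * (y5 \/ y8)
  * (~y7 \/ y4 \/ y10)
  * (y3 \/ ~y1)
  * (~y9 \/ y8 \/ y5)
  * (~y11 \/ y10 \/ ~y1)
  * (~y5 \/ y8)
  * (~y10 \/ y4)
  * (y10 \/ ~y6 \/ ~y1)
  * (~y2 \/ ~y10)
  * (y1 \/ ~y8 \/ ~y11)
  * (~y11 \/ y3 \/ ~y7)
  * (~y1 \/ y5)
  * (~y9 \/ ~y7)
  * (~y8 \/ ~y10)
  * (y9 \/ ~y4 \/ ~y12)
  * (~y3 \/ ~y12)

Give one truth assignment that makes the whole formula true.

y1 = F  y2 = T  y3 = F  y4 = T  y5 = T  y6 = T  y7 = F  y8 = T  y9 = T  y10 = F  y11 = F  y12 = T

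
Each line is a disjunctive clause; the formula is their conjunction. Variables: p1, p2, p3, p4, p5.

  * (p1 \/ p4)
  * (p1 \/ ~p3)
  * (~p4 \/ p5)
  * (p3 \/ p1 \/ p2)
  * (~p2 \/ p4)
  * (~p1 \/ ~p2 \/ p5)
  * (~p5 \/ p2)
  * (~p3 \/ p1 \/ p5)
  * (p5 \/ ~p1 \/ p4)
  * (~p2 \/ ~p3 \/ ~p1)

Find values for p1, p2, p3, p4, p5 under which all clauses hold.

p1 = True, p2 = True, p3 = False, p4 = True, p5 = True

Set p1 = True and propagate.
Try p2 = True.
  then p4 is forced to True.
  then p5 is forced to True.
  then p3 is forced to False.
Check each clause:
  1. (p1 \/ p4) — p1 is true.
  2. (p1 \/ ~p3) — p1 is true.
  3. (p5 \/ ~p4) — p5 is true.
  4. (p3 \/ p1 \/ p2) — p1 is true.
  5. (p4 \/ ~p2) — p4 is true.
  6. (~p1 \/ p5 \/ ~p2) — p5 is true.
  7. (p2 \/ ~p5) — p2 is true.
  8. (~p3 \/ p1 \/ p5) — p1 is true.
  9. (p4 \/ p5 \/ ~p1) — p4 is true.
  10. (~p2 \/ ~p3 \/ ~p1) — ~p3 is true.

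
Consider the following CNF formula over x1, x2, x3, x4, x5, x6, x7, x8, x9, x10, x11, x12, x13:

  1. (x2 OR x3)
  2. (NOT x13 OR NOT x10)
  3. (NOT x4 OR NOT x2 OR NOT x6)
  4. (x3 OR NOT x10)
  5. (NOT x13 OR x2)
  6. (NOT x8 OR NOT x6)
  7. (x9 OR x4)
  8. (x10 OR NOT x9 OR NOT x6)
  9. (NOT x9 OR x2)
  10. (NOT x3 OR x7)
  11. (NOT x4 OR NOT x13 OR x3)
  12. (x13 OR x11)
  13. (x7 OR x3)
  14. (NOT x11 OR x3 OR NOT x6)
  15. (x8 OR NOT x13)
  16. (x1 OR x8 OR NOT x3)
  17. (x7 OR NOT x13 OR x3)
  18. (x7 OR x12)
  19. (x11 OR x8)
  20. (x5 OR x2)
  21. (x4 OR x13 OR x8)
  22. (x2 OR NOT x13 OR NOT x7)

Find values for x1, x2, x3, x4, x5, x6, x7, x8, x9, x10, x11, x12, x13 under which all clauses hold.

x1 = False  x2 = True  x3 = True  x4 = True  x5 = True  x6 = False  x7 = True  x8 = True  x9 = False  x10 = False  x11 = True  x12 = True  x13 = True

Pure literal: x5 appears only positively; assign x5 = True.
Pure literal: x6 appears only negated; assign x6 = False.
Set x1 = False and propagate.
The remaining clauses are satisfied by x2 = True, x3 = True, x4 = True, x7 = True, x8 = True, x9 = False, x10 = False, x11 = True, x12 = True, x13 = True.
Every clause has at least one true literal under this assignment.
Check each clause:
  1. (x3 OR x2) — x2 is true.
  2. (NOT x13 OR NOT x10) — NOT x10 is true.
  3. (NOT x6 OR NOT x4 OR NOT x2) — NOT x6 is true.
  4. (x3 OR NOT x10) — x3 is true.
  5. (NOT x13 OR x2) — x2 is true.
  6. (NOT x6 OR NOT x8) — NOT x6 is true.
  7. (x9 OR x4) — x4 is true.
  8. (NOT x6 OR NOT x9 OR x10) — NOT x6 is true.
  9. (x2 OR NOT x9) — x2 is true.
  10. (x7 OR NOT x3) — x7 is true.
  11. (NOT x4 OR NOT x13 OR x3) — x3 is true.
  12. (x11 OR x13) — x11 is true.
  13. (x3 OR x7) — x3 is true.
  14. (NOT x6 OR x3 OR NOT x11) — NOT x6 is true.
  15. (x8 OR NOT x13) — x8 is true.
  16. (NOT x3 OR x8 OR x1) — x8 is true.
  17. (NOT x13 OR x3 OR x7) — x3 is true.
  18. (x7 OR x12) — x12 is true.
  19. (x11 OR x8) — x8 is true.
  20. (x2 OR x5) — x2 is true.
  21. (x13 OR x4 OR x8) — x8 is true.
  22. (NOT x13 OR x2 OR NOT x7) — x2 is true.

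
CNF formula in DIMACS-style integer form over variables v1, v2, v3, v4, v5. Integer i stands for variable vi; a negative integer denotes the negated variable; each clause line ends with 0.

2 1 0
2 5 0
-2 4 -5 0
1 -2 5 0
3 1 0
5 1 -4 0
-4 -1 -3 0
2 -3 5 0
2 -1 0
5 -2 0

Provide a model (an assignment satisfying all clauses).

v1=False, v2=True, v3=True, v4=True, v5=True

Check each clause:
  1. (v1 | v2) — v2 is true.
  2. (v2 | v5) — v2 is true.
  3. (~v2 | ~v5 | v4) — v4 is true.
  4. (v1 | v5 | ~v2) — v5 is true.
  5. (v3 | v1) — v3 is true.
  6. (~v4 | v5 | v1) — v5 is true.
  7. (~v3 | ~v4 | ~v1) — ~v1 is true.
  8. (~v3 | v2 | v5) — v2 is true.
  9. (v2 | ~v1) — v2 is true.
  10. (~v2 | v5) — v5 is true.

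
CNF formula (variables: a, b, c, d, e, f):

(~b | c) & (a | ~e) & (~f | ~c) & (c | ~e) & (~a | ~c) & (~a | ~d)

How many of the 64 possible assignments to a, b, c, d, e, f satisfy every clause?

10

Case analysis on c and a:
  c=1, a=1: a clause becomes empty — 0.
  c=1, a=0: remaining (b,d,e,f) ∈ {(0,0,0,0); (0,1,0,0); (1,0,0,0); (1,1,0,0)} — 4.
  c=0, a=1: remaining (b,d,e,f) ∈ {(0,0,0,0); (0,0,0,1)} — 2.
  c=0, a=0: remaining (b,d,e,f) ∈ {(0,0,0,0); (0,0,0,1); (0,1,0,0); (0,1,0,1)} — 4.
Total: 0 + 4 + 2 + 4 = 10.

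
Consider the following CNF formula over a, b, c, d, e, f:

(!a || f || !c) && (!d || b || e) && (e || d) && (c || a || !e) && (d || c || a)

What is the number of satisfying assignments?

27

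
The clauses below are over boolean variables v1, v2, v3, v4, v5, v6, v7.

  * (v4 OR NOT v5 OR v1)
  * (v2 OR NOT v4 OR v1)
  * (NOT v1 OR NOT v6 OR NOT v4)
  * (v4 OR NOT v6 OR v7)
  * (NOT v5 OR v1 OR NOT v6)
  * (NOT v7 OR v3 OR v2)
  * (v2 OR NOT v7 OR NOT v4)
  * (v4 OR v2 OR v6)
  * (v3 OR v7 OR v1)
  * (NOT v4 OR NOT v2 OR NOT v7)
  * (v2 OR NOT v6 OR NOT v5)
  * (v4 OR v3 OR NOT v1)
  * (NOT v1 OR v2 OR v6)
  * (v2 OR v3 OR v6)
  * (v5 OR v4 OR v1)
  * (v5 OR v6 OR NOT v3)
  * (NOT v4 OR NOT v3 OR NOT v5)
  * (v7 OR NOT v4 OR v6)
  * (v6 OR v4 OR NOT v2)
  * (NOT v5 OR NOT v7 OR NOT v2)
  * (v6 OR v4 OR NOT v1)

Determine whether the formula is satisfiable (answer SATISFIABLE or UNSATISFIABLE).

SATISFIABLE

Branch on v1: take v1 = True.
Try v2 = False.
  then v6 is forced to True.
  then v4 is forced to False.
  then v7 is forced to True.
  then v3 is forced to True.
  then v5 is forced to False.
So v1 = T, v2 = F, v3 = T, v4 = F, v5 = F, v6 = T, v7 = T is a satisfying assignment.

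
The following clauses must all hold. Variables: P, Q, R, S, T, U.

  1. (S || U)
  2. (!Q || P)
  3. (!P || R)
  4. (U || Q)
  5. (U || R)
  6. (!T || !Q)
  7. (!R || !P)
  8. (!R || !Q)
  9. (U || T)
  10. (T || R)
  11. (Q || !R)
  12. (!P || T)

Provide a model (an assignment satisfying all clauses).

S occurs only positively in the remaining clauses — set S = True.
U occurs only positively in the remaining clauses — set U = True.
Set P = False and propagate.
  then Q is forced to False.
  then R is forced to False.
  then T is forced to True.

P=0, Q=0, R=0, S=1, T=1, U=1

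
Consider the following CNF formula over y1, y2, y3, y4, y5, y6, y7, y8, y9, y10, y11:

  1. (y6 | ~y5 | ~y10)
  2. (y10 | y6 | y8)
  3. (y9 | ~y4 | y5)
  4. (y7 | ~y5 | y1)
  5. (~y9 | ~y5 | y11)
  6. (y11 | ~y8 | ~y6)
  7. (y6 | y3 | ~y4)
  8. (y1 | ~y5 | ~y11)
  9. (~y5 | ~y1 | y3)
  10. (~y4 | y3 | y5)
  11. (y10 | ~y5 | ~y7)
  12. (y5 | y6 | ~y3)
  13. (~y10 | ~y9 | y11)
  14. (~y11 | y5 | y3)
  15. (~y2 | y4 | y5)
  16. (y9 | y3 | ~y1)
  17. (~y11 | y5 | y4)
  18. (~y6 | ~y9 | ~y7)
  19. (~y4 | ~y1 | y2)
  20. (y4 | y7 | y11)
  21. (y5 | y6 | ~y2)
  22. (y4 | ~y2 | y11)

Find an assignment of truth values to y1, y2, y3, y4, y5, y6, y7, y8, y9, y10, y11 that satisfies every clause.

y1 = True, y2 = True, y3 = True, y4 = True, y5 = True, y6 = True, y7 = False, y8 = True, y9 = True, y10 = True, y11 = True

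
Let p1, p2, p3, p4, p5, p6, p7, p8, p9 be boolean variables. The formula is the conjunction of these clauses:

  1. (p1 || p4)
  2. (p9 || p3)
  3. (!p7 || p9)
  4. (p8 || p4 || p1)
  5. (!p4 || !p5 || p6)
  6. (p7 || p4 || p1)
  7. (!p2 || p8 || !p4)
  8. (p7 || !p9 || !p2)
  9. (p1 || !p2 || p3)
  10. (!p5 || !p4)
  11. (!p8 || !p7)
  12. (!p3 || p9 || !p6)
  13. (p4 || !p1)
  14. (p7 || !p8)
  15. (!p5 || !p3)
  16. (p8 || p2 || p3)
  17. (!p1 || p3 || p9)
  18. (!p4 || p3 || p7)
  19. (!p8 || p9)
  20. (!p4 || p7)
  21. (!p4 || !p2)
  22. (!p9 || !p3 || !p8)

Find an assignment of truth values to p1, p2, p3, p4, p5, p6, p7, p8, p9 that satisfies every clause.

Pure literal: p5 appears only negated; assign p5 = False.
Try p1 = False.
  then p4 is forced to True.
  then p7 is forced to True.
  then p9 is forced to True.
  then p8 is forced to False.
  then p2 is forced to False.
  then p3 is forced to True.
p6 is now unconstrained; take p6 = True.
Check each clause:
  1. (p4 || p1) — p4 is true.
  2. (p3 || p9) — p9 is true.
  3. (!p7 || p9) — p9 is true.
  4. (p4 || p8 || p1) — p4 is true.
  5. (!p5 || !p4 || p6) — !p5 is true.
  6. (p7 || p4 || p1) — p4 is true.
  7. (!p2 || !p4 || p8) — !p2 is true.
  8. (!p2 || p7 || !p9) — p7 is true.
  9. (p1 || p3 || !p2) — p3 is true.
  10. (!p5 || !p4) — !p5 is true.
  11. (!p8 || !p7) — !p8 is true.
  12. (!p6 || p9 || !p3) — p9 is true.
  13. (!p1 || p4) — p4 is true.
  14. (!p8 || p7) — !p8 is true.
  15. (!p5 || !p3) — !p5 is true.
  16. (p8 || p2 || p3) — p3 is true.
  17. (p9 || !p1 || p3) — p9 is true.
  18. (p7 || !p4 || p3) — p3 is true.
  19. (!p8 || p9) — !p8 is true.
  20. (!p4 || p7) — p7 is true.
  21. (!p4 || !p2) — !p2 is true.
  22. (!p8 || !p9 || !p3) — !p8 is true.

p1=F, p2=F, p3=T, p4=T, p5=F, p6=T, p7=T, p8=F, p9=T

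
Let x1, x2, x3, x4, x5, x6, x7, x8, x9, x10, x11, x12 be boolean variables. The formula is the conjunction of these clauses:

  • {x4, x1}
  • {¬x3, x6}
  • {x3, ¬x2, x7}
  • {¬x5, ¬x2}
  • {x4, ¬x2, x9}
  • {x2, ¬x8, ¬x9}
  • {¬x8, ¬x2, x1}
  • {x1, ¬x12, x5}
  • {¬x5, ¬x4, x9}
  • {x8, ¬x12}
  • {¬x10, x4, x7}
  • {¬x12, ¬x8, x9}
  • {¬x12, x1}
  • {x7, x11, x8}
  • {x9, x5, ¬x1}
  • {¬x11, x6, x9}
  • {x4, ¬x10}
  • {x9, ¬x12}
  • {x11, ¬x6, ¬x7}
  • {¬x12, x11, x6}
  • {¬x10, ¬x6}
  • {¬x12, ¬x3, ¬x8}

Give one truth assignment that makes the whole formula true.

x1=F  x2=F  x3=F  x4=T  x5=T  x6=F  x7=T  x8=F  x9=T  x10=F  x11=F  x12=F

Check each clause:
  1. {x1, x4} — x4 is true.
  2. {¬x3, x6} — ¬x3 is true.
  3. {¬x2, x3, x7} — ¬x2 is true.
  4. {¬x5, ¬x2} — ¬x2 is true.
  5. {x9, x4, ¬x2} — x9 is true.
  6. {x2, ¬x8, ¬x9} — ¬x8 is true.
  7. {¬x8, ¬x2, x1} — ¬x8 is true.
  8. {¬x12, x5, x1} — ¬x12 is true.
  9. {¬x5, ¬x4, x9} — x9 is true.
  10. {¬x12, x8} — ¬x12 is true.
  11. {¬x10, x7, x4} — x4 is true.
  12. {¬x12, x9, ¬x8} — ¬x8 is true.
  13. {x1, ¬x12} — ¬x12 is true.
  14. {x7, x11, x8} — x7 is true.
  15. {¬x1, x9, x5} — x9 is true.
  16. {x9, x6, ¬x11} — x9 is true.
  17. {¬x10, x4} — x4 is true.
  18. {¬x12, x9} — x9 is true.
  19. {¬x6, ¬x7, x11} — ¬x6 is true.
  20. {¬x12, x11, x6} — ¬x12 is true.
  21. {¬x6, ¬x10} — ¬x6 is true.
  22. {¬x8, ¬x3, ¬x12} — ¬x8 is true.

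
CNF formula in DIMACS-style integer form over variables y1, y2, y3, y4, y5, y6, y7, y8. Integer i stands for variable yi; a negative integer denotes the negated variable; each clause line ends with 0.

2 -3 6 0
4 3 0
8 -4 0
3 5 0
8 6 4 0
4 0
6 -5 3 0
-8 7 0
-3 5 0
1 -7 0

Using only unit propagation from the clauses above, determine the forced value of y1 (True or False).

Unit clause (y4) sets y4 = True.
From (y8 | ~y4) and y4 = True: y8 = True.
(~y8 | y7): since y8 = True, the clause reduces to (y7). y7 = True.
(y1 | ~y7) with y7 = True leaves only y1, so y1 = True.

True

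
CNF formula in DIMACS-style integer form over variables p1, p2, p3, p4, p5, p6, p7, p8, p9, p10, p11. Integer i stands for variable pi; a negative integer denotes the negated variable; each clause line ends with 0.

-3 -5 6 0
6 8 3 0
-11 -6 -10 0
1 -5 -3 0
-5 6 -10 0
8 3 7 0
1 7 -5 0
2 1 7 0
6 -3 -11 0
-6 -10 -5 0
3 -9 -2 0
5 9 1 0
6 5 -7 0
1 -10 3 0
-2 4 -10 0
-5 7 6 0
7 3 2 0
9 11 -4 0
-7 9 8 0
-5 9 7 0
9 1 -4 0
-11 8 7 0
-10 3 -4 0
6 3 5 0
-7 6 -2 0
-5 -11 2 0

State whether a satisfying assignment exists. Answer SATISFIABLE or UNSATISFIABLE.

Pure literal: p1 appears only positively; assign p1 = True.
Pure literal: p8 appears only positively; assign p8 = True.
Try p2 = False.
Try p3 = True.
For the remaining variables, p4 = False, p5 = False, p6 = False, p7 = False, p9 = False, p10 = True, p11 = False works.
So p1=True, p2=False, p3=True, p4=False, p5=False, p6=False, p7=False, p8=True, p9=False, p10=True, p11=False is a satisfying assignment.

SATISFIABLE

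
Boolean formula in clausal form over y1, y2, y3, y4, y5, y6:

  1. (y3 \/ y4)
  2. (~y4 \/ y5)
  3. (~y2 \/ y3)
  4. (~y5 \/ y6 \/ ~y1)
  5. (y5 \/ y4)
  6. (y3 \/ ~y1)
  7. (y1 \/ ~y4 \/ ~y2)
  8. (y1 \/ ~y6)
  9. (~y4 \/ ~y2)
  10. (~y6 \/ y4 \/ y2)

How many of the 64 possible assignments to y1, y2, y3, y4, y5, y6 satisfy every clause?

6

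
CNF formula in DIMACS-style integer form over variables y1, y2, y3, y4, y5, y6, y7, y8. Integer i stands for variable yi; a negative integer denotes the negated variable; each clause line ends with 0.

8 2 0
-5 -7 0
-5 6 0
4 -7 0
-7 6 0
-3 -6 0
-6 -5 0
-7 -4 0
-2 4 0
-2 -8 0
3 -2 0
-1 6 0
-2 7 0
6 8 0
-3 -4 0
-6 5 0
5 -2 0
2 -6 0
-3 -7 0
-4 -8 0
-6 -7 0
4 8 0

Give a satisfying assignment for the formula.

y1=False  y2=False  y3=True  y4=False  y5=False  y6=False  y7=False  y8=True

y1 occurs only negated in the remaining clauses — set y1 = False.
Try y2 = False.
  then y8 is forced to True.
  then y6 is forced to False.
  then y5 is forced to False.
  then y7 is forced to False.
  then y4 is forced to False.
y3 is now unconstrained; take y3 = True.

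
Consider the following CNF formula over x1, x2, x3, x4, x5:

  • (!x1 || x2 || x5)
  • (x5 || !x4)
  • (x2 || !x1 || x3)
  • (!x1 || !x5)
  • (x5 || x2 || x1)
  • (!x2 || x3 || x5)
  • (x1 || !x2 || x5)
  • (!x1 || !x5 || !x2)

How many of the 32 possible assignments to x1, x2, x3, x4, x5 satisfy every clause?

9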